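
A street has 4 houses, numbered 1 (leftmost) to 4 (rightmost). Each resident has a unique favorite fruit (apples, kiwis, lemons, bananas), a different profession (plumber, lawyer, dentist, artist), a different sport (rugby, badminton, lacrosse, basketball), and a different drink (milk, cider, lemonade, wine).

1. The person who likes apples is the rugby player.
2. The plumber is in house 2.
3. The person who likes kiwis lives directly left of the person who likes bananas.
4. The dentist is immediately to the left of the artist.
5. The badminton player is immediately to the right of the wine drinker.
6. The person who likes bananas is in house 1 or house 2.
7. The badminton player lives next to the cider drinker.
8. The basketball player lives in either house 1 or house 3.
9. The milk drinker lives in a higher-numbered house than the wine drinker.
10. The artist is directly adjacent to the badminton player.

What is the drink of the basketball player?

lemonade

By clue 2, the plumber is in house 2.
The person who likes bananas is in house 2 (clue 6).
Clue 3: the person who likes kiwis is in house 1.
Clue 4 places the dentist in house 3.
Clue 4: the artist is in house 4.
Clue 10: the badminton player is in house 3.
House 1's profession must be lawyer (nothing else left).
The only sport still possible for house 1 is basketball.
The only sport still possible for house 2 is lacrosse.
House 4's sport must be rugby (nothing else left).
By clue 1, the person who likes apples is in house 4.
From clue 5, the wine drinker must be in house 2.
House 3 favorite fruit: only lemons fits.
So house 1 gets lemonade for drink.
House 3 drink: only milk fits.
House 4's drink must be cider (nothing else left).
So: house 1 = kiwis/lawyer/basketball/lemonade, house 2 = bananas/plumber/lacrosse/wine, house 3 = lemons/dentist/badminton/milk, house 4 = apples/artist/rugby/cider.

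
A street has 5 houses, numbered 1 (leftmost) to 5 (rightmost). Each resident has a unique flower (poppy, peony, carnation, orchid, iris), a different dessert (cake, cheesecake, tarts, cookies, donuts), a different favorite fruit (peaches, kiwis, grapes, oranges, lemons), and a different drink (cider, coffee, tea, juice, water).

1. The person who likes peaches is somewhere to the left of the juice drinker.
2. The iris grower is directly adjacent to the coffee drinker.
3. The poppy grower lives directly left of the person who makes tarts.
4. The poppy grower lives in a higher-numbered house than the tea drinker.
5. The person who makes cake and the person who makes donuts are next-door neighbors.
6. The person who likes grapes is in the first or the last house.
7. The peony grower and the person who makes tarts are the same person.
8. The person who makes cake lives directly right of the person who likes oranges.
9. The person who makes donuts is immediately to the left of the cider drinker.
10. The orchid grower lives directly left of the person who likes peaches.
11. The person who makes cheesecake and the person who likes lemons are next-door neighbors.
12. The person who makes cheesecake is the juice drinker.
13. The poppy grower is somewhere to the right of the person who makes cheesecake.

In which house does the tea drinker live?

Clue 12: the person who makes cheesecake is in house 3.
From clue 12, the juice drinker must be in house 3.
From clue 13, the poppy grower must be in house 4.
That leaves peony as the flower for house 5.
Clue 1: the person who likes peaches is in house 2.
From clue 3, the person who makes tarts must be in house 5.
From clue 10, the orchid grower must be in house 1.
House 3 favorite fruit: only kiwis fits.
The only favorite fruit still possible for house 4 is lemons.
The only favorite fruit still possible for house 5 is grapes.
From clue 5, the person who makes donuts must be in house 1.
Clue 9: the cider drinker is in house 2.
House 2 dessert: only cake fits.
The only dessert still possible for house 4 is cookies.
The only favorite fruit still possible for house 1 is oranges.
House 1 drink: only tea fits.
House 5's drink must be water (nothing else left).
By clue 2, the iris grower is in house 3.
The only flower still possible for house 2 is carnation.
That leaves coffee as the drink for house 4.
So: house 1 = orchid/donuts/oranges/tea, house 2 = carnation/cake/peaches/cider, house 3 = iris/cheesecake/kiwis/juice, house 4 = poppy/cookies/lemons/coffee, house 5 = peony/tarts/grapes/water.

1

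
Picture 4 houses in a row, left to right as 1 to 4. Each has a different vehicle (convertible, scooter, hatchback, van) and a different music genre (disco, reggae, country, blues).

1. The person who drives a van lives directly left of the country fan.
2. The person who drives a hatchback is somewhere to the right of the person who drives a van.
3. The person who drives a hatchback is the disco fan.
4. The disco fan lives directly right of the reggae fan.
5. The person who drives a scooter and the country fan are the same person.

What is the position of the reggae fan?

3

The person who drives a hatchback is narrowed to house 2 or 3 or 4; consider each.
Placing it in house 2 and house 3 leads to a contradiction, so it's in house 4.
From clue 3, the disco fan must be in house 4.
Clue 4 places the reggae fan in house 3.
The only music genre still possible for house 1 is blues.
House 2's music genre must be country (nothing else left).
The person who drives a van is in house 1 (clue 1).
By clue 5, the person who drives a scooter is in house 2.
The only vehicle still possible for house 3 is convertible.
So: house 1 = van/blues, house 2 = scooter/country, house 3 = convertible/reggae, house 4 = hatchback/disco.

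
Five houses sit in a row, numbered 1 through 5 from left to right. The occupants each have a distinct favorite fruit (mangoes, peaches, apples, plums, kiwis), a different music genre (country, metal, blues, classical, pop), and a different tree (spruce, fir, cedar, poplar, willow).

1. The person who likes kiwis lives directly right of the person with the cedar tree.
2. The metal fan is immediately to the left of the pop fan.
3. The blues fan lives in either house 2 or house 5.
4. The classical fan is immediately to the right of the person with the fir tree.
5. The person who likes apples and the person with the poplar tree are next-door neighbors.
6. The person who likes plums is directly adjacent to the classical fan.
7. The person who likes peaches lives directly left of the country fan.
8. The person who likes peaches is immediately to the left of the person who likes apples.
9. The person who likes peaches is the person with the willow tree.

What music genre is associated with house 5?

House 1's music genre must be metal (nothing else left).
The pop fan is in house 2 (clue 2).
House 1's favorite fruit must be mangoes (nothing else left).
That leaves blues as the music genre for house 5.
The person who likes apples is narrowed to house 3 or 4; consider each.
Placing it in house 3 leads to a contradiction, so it's in house 4.
Clue 8 places the person who likes peaches in house 3.
Clue 9: the person with the willow tree is in house 3.
The classical fan is in house 3 (clue 4).
Clue 6 places the person who likes plums in house 2.
By clue 7, the country fan is in house 4.
So house 5 gets kiwis for favorite fruit.
House 2's tree must be fir (nothing else left).
So house 5 gets poplar for tree.
Clue 1: the person with the cedar tree is in house 4.
The only tree still possible for house 1 is spruce.
So: house 1 = mangoes/metal/spruce, house 2 = plums/pop/fir, house 3 = peaches/classical/willow, house 4 = apples/country/cedar, house 5 = kiwis/blues/poplar.

blues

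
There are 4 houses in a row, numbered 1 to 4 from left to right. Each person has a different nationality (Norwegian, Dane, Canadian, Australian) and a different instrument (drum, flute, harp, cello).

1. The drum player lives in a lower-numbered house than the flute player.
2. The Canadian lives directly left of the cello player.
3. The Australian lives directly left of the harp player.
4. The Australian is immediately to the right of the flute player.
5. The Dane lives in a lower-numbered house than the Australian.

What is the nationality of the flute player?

Canadian

The Australian is in house 3 (clue 4).
Clue 4: the flute player is in house 2.
The only nationality still possible for house 4 is Norwegian.
The only instrument still possible for house 1 is drum.
By clue 2, the Canadian is in house 2.
From clue 2, the cello player must be in house 3.
Clue 3: the harp player is in house 4.
House 1's nationality must be Dane (nothing else left).
So: house 1 = Dane/drum, house 2 = Canadian/flute, house 3 = Australian/cello, house 4 = Norwegian/harp.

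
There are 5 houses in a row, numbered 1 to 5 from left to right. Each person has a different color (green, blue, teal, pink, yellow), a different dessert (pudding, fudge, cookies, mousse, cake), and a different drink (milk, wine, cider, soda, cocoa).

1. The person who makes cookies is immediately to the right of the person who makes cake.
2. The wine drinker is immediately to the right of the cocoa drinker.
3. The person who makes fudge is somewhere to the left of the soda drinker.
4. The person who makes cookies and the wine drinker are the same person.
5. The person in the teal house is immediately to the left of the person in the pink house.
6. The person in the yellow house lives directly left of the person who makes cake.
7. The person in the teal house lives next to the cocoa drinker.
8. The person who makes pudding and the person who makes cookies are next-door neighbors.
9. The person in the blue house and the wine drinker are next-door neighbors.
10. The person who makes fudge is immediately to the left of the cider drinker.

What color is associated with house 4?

teal

House 1 drink: only milk fits.
The person in the yellow house is narrowed to house 1 or 2 or 3; consider each.
Placing it in house 1 and house 3 leads to a contradiction, so it's in house 2.
From clue 6, the person who makes cake must be in house 3.
The person who makes cookies is in house 4 (clue 1).
Clue 4 places the wine drinker in house 4.
From clue 8, the person who makes pudding must be in house 5.
That leaves green as the color for house 1.
The cocoa drinker is in house 3 (clue 2).
From clue 7, the person in the teal house must be in house 4.
That leaves blue as the color for house 3.
House 5's color must be pink (nothing else left).
So house 5 gets soda for drink.
Clue 10: the person who makes fudge is in house 1.
House 2 dessert: only mousse fits.
So house 2 gets cider for drink.
So: house 1 = green/fudge/milk, house 2 = yellow/mousse/cider, house 3 = blue/cake/cocoa, house 4 = teal/cookies/wine, house 5 = pink/pudding/soda.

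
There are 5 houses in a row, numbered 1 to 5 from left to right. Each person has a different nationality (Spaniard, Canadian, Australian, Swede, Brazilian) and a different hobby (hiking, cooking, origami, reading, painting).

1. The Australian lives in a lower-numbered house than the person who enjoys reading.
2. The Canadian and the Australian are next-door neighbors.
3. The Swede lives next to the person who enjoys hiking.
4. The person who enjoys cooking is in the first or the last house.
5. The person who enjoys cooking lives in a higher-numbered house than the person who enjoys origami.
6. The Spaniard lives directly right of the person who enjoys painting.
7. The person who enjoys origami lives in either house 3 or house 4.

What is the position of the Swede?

1

By clue 5, the person who enjoys cooking is in house 5.
The person who enjoys origami is narrowed to house 3 or 4; consider each.
Placing it in house 4 leads to a contradiction, so it's in house 3.
The person who enjoys reading is narrowed to house 2 or 4; consider each.
Placing it in house 2 leads to a contradiction, so it's in house 4.
House 5's nationality must be Brazilian (nothing else left).
House 4's nationality must be Canadian (nothing else left).
By clue 2, the Australian is in house 3.
The only nationality still possible for house 1 is Swede.
The only nationality still possible for house 2 is Spaniard.
By clue 3, the person who enjoys hiking is in house 2.
Clue 6: the person who enjoys painting is in house 1.
So: house 1 = Swede/painting, house 2 = Spaniard/hiking, house 3 = Australian/origami, house 4 = Canadian/reading, house 5 = Brazilian/cooking.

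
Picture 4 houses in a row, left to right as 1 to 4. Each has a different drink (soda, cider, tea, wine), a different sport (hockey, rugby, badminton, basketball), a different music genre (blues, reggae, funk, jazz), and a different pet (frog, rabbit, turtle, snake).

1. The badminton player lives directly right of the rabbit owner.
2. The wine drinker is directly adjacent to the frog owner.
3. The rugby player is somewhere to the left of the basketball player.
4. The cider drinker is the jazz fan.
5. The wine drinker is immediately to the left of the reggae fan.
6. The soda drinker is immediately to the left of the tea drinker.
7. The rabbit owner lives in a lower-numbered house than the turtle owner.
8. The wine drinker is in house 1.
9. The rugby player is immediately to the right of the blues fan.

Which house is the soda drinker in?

By clue 8, the wine drinker is in house 1.
House 1's sport must be hockey (nothing else left).
From clue 2, the frog owner must be in house 2.
By clue 5, the reggae fan is in house 2.
By clue 9, the rugby player is in house 2.
That leaves soda as the drink for house 2.
So house 3 gets basketball for sport.
That leaves badminton as the sport for house 4.
That leaves blues as the music genre for house 1.
Clue 1: the rabbit owner is in house 3.
From clue 6, the tea drinker must be in house 3.
Clue 7: the turtle owner is in house 4.
House 4 drink: only cider fits.
House 1's pet must be snake (nothing else left).
From clue 4, the jazz fan must be in house 4.
House 3 music genre: only funk fits.
So: house 1 = wine/hockey/blues/snake, house 2 = soda/rugby/reggae/frog, house 3 = tea/basketball/funk/rabbit, house 4 = cider/badminton/jazz/turtle.

2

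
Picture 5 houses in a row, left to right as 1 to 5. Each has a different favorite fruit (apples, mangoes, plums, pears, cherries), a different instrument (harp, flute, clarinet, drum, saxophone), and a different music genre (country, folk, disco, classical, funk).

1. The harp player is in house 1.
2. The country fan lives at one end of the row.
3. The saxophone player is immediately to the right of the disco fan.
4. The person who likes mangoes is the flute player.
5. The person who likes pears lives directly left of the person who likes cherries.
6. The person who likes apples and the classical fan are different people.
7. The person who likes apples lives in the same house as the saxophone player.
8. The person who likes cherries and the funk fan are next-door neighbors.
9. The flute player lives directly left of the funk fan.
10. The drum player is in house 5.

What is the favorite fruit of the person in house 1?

plums

The harp player is in house 1 (clue 1).
By clue 10, the drum player is in house 5.
The country fan is narrowed to house 1 or 5; consider each.
Placing it in house 1 leads to a contradiction, so it's in house 5.
The person who likes mangoes is narrowed to house 2 or 3; consider each.
Placing it in house 2 leads to a contradiction, so it's in house 3.
The flute player is in house 3 (clue 4).
By clue 9, the funk fan is in house 4.
Clue 8: the person who likes cherries is in house 5.
Clue 5 places the person who likes pears in house 4.
So house 1 gets plums for favorite fruit.
That leaves apples as the favorite fruit for house 2.
The saxophone player is in house 2 (clue 7).
The only instrument still possible for house 4 is clarinet.
House 2 music genre: only folk fits.
The disco fan is in house 1 (clue 3).
The only music genre still possible for house 3 is classical.
So: house 1 = plums/harp/disco, house 2 = apples/saxophone/folk, house 3 = mangoes/flute/classical, house 4 = pears/clarinet/funk, house 5 = cherries/drum/country.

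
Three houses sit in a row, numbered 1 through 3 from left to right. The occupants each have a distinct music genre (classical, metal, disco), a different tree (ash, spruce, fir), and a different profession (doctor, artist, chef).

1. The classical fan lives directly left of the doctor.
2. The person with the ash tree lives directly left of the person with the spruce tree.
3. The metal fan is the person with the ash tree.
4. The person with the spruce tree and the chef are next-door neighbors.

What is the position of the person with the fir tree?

3

House 3 music genre: only disco fits.
The classical fan is narrowed to house 1 or 2; consider each.
Placing it in house 1 leads to a contradiction, so it's in house 2.
From clue 1, the doctor must be in house 3.
House 1's music genre must be metal (nothing else left).
Clue 3 places the person with the ash tree in house 1.
Clue 2 places the person with the spruce tree in house 2.
From clue 4, the chef must be in house 1.
The only tree still possible for house 3 is fir.
House 2 profession: only artist fits.
So: house 1 = metal/ash/chef, house 2 = classical/spruce/artist, house 3 = disco/fir/doctor.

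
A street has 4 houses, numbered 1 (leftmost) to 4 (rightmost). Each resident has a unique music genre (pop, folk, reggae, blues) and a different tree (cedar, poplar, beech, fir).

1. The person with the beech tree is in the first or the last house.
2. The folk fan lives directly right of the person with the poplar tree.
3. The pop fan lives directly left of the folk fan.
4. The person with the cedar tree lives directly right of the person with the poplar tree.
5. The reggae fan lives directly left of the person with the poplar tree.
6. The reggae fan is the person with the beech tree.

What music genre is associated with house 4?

blues

Clue 6: the reggae fan is in house 1.
Clue 6: the person with the beech tree is in house 1.
From clue 5, the person with the poplar tree must be in house 2.
The folk fan is in house 3 (clue 2).
Clue 3 places the pop fan in house 2.
From clue 4, the person with the cedar tree must be in house 3.
The only music genre still possible for house 4 is blues.
The only tree still possible for house 4 is fir.
So: house 1 = reggae/beech, house 2 = pop/poplar, house 3 = folk/cedar, house 4 = blues/fir.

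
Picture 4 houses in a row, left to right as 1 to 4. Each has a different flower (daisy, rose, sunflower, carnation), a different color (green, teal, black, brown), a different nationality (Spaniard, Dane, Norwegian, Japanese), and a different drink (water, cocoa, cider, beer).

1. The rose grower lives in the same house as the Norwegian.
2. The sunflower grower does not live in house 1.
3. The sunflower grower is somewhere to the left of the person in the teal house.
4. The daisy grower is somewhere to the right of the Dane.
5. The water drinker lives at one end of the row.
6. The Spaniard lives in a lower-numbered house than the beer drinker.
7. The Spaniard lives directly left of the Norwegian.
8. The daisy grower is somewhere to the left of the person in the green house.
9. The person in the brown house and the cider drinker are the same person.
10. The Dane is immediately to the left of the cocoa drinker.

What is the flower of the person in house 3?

daisy

House 1 flower: only carnation fits.
So house 4 gets rose for flower.
From clue 1, the Norwegian must be in house 4.
Clue 7: the Spaniard is in house 3.
From clue 6, the beer drinker must be in house 4.
House 1 drink: only water fits.
So house 1 gets black for color.
That leaves brown as the color for house 2.
By clue 9, the cider drinker is in house 2.
That leaves cocoa as the drink for house 3.
Clue 10: the Dane is in house 2.
That leaves Japanese as the nationality for house 1.
Clue 4: the daisy grower is in house 3.
By clue 8, the person in the green house is in house 4.
House 2 flower: only sunflower fits.
House 3's color must be teal (nothing else left).
So: house 1 = carnation/black/Japanese/water, house 2 = sunflower/brown/Dane/cider, house 3 = daisy/teal/Spaniard/cocoa, house 4 = rose/green/Norwegian/beer.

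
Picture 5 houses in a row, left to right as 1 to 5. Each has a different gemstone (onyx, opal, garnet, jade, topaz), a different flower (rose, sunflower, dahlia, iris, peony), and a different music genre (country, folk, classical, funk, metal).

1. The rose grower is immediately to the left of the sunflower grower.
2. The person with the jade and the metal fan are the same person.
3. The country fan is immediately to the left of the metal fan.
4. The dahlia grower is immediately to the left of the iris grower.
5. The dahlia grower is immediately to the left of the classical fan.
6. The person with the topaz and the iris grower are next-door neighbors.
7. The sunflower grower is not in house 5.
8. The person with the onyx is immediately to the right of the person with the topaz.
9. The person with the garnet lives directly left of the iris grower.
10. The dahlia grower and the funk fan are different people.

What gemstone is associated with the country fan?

The rose grower is narrowed to house 1 or 2 or 3; consider each.
Placing it in house 1 and house 2 leads to a contradiction, so it's in house 3.
By clue 1, the sunflower grower is in house 4.
By clue 4, the dahlia grower is in house 1.
The iris grower is in house 2 (clue 4).
Clue 5: the classical fan is in house 2.
Clue 9 places the person with the garnet in house 1.
That leaves topaz as the gemstone for house 3.
House 5's flower must be peony (nothing else left).
Clue 8: the person with the onyx is in house 4.
House 2 gemstone: only opal fits.
The only gemstone still possible for house 5 is jade.
The only music genre still possible for house 1 is folk.
Clue 2 places the metal fan in house 5.
The country fan is in house 4 (clue 3).
So house 3 gets funk for music genre.
So: house 1 = garnet/dahlia/folk, house 2 = opal/iris/classical, house 3 = topaz/rose/funk, house 4 = onyx/sunflower/country, house 5 = jade/peony/metal.

onyx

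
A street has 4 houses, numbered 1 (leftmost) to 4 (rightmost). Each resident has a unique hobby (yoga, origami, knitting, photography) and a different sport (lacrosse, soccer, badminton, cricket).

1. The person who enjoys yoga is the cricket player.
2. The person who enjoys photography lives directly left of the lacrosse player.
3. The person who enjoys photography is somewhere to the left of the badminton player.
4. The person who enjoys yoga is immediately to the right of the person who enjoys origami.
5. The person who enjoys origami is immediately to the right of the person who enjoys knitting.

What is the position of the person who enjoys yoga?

So house 4 gets yoga for hobby.
From clue 1, the cricket player must be in house 4.
The person who enjoys origami is in house 3 (clue 4).
By clue 5, the person who enjoys knitting is in house 2.
House 1's hobby must be photography (nothing else left).
That leaves soccer as the sport for house 1.
Clue 2: the lacrosse player is in house 2.
House 3 sport: only badminton fits.
So: house 1 = photography/soccer, house 2 = knitting/lacrosse, house 3 = origami/badminton, house 4 = yoga/cricket.

4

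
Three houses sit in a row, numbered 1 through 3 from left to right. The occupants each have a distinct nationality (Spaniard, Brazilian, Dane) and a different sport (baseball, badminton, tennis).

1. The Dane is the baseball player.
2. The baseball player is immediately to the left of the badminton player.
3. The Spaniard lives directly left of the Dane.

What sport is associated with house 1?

The Dane is in house 2 (clue 1).
The baseball player is in house 2 (clue 1).
By clue 2, the badminton player is in house 3.
By clue 3, the Spaniard is in house 1.
The only nationality still possible for house 3 is Brazilian.
House 1 sport: only tennis fits.
So: house 1 = Spaniard/tennis, house 2 = Dane/baseball, house 3 = Brazilian/badminton.

tennis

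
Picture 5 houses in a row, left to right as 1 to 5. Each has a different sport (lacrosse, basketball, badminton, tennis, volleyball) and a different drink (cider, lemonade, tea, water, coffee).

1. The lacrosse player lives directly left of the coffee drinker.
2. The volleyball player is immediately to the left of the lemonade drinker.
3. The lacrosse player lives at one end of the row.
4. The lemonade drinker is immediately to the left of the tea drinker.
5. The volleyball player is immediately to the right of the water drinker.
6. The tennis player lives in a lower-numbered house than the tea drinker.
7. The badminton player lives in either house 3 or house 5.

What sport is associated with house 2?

The lacrosse player is in house 1 (clue 3).
Clue 1: the coffee drinker is in house 2.
From clue 5, the volleyball player must be in house 2.
The only drink still possible for house 1 is water.
By clue 2, the lemonade drinker is in house 3.
By clue 4, the tea drinker is in house 4.
From clue 6, the tennis player must be in house 3.
That leaves basketball as the sport for house 4.
That leaves badminton as the sport for house 5.
So house 5 gets cider for drink.
So: house 1 = lacrosse/water, house 2 = volleyball/coffee, house 3 = tennis/lemonade, house 4 = basketball/tea, house 5 = badminton/cider.

volleyball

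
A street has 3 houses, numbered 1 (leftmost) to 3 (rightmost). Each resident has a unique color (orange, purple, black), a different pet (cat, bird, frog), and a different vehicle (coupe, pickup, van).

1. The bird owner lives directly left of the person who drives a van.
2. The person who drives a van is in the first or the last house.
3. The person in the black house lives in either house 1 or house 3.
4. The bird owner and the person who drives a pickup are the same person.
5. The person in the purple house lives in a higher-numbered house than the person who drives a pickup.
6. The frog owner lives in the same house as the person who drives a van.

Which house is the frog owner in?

Clue 2: the person who drives a van is in house 3.
From clue 6, the frog owner must be in house 3.
Clue 1: the bird owner is in house 2.
From clue 4, the person who drives a pickup must be in house 2.
By clue 5, the person in the purple house is in house 3.
So house 1 gets black for color.
That leaves orange as the color for house 2.
House 1's pet must be cat (nothing else left).
That leaves coupe as the vehicle for house 1.
So: house 1 = black/cat/coupe, house 2 = orange/bird/pickup, house 3 = purple/frog/van.

3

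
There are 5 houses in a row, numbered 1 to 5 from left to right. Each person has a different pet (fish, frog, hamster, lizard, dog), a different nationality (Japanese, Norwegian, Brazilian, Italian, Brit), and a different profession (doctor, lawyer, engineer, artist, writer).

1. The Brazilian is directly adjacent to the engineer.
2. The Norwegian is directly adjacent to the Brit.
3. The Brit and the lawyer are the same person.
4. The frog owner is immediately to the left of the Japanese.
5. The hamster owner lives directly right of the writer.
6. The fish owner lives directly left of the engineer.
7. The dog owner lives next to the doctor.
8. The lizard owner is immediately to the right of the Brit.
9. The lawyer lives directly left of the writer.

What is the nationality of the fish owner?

Brazilian

The hamster owner is narrowed to house 3 or 4 or 5; consider each.
Placing it in house 3 and house 4 leads to a contradiction, so it's in house 5.
The writer is in house 4 (clue 5).
Clue 9 places the lawyer in house 3.
Clue 3 places the Brit in house 3.
The lizard owner is in house 4 (clue 8).
Clue 6 places the engineer in house 2.
House 1 pet: only fish fits.
House 2 pet: only dog fits.
House 3 pet: only frog fits.
House 5's nationality must be Italian (nothing else left).
House 5 profession: only artist fits.
From clue 1, the Brazilian must be in house 1.
By clue 4, the Japanese is in house 4.
The only nationality still possible for house 2 is Norwegian.
House 1 profession: only doctor fits.
So: house 1 = fish/Brazilian/doctor, house 2 = dog/Norwegian/engineer, house 3 = frog/Brit/lawyer, house 4 = lizard/Japanese/writer, house 5 = hamster/Italian/artist.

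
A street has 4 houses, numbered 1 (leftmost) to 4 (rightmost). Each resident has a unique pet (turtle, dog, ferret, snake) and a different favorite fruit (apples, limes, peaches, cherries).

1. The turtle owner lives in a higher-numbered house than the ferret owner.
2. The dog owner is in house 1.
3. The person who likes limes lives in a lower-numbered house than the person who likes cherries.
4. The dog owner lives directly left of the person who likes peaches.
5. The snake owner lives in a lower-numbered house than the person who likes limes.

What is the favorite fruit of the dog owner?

apples

Clue 2: the dog owner is in house 1.
By clue 4, the person who likes peaches is in house 2.
House 2's pet must be snake (nothing else left).
That leaves turtle as the pet for house 4.
That leaves apples as the favorite fruit for house 1.
So house 4 gets cherries for favorite fruit.
That leaves ferret as the pet for house 3.
House 3's favorite fruit must be limes (nothing else left).
So: house 1 = dog/apples, house 2 = snake/peaches, house 3 = ferret/limes, house 4 = turtle/cherries.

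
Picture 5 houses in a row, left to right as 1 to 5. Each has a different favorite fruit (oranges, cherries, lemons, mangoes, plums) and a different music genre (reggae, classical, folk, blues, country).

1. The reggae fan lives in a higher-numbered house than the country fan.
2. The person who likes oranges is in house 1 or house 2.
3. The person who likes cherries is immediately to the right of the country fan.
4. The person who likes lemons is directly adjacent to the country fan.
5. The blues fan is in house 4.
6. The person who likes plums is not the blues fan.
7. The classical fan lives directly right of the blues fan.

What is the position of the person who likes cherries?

The blues fan is in house 4 (clue 5).
From clue 7, the classical fan must be in house 5.
The only favorite fruit still possible for house 4 is mangoes.
That leaves plums as the favorite fruit for house 5.
The person who likes cherries is narrowed to house 2 or 3; consider each.
Placing it in house 2 leads to a contradiction, so it's in house 3.
Clue 3 places the country fan in house 2.
House 1 favorite fruit: only lemons fits.
House 2 favorite fruit: only oranges fits.
That leaves folk as the music genre for house 1.
So house 3 gets reggae for music genre.
So: house 1 = lemons/folk, house 2 = oranges/country, house 3 = cherries/reggae, house 4 = mangoes/blues, house 5 = plums/classical.

3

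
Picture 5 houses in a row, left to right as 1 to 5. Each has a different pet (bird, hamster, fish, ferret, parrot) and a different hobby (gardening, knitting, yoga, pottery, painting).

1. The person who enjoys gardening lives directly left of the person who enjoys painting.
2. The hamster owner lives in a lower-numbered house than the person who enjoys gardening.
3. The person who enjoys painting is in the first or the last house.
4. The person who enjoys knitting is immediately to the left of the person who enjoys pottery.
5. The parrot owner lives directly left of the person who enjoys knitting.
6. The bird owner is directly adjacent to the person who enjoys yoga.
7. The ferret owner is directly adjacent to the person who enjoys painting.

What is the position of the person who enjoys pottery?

The person who enjoys painting is in house 5 (clue 3).
Clue 7: the ferret owner is in house 4.
That leaves yoga as the hobby for house 1.
Clue 1: the person who enjoys gardening is in house 4.
The bird owner is in house 2 (clue 6).
House 1's pet must be parrot (nothing else left).
That leaves fish as the pet for house 5.
So house 2 gets knitting for hobby.
So house 3 gets pottery for hobby.
That leaves hamster as the pet for house 3.
So: house 1 = parrot/yoga, house 2 = bird/knitting, house 3 = hamster/pottery, house 4 = ferret/gardening, house 5 = fish/painting.

3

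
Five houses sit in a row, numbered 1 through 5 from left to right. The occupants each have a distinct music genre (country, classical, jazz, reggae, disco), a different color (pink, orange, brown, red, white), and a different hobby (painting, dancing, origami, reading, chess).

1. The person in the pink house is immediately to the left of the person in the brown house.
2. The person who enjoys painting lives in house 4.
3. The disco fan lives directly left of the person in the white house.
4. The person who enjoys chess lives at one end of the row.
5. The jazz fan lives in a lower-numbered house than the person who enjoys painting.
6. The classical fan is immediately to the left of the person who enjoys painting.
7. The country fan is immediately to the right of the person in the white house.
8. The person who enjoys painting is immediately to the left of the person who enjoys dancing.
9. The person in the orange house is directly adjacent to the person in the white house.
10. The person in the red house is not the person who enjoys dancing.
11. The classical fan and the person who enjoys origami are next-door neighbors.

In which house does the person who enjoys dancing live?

Clue 2 places the person who enjoys painting in house 4.
Clue 6: the classical fan is in house 3.
From clue 8, the person who enjoys dancing must be in house 5.
House 1 hobby: only chess fits.
That leaves origami as the hobby for house 2.
House 3's hobby must be reading (nothing else left).
Clue 7 places the country fan in house 4.
From clue 7, the person in the white house must be in house 3.
So house 5 gets reggae for music genre.
So house 5 gets brown for color.
By clue 1, the person in the pink house is in house 4.
By clue 3, the disco fan is in house 2.
That leaves jazz as the music genre for house 1.
So house 1 gets red for color.
The only color still possible for house 2 is orange.
So: house 1 = jazz/red/chess, house 2 = disco/orange/origami, house 3 = classical/white/reading, house 4 = country/pink/painting, house 5 = reggae/brown/dancing.

5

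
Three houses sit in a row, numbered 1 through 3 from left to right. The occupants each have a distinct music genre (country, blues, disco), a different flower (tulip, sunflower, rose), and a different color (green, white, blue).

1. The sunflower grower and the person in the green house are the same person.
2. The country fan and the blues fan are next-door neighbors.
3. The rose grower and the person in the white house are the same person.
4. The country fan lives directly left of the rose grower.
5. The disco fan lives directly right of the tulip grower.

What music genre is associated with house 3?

disco

The country fan is narrowed to house 1 or 2; consider each.
Placing it in house 1 leads to a contradiction, so it's in house 2.
The rose grower is in house 3 (clue 4).
House 1 music genre: only blues fits.
That leaves disco as the music genre for house 3.
Clue 3: the person in the white house is in house 3.
By clue 5, the tulip grower is in house 2.
The only flower still possible for house 1 is sunflower.
From clue 1, the person in the green house must be in house 1.
So house 2 gets blue for color.
So: house 1 = blues/sunflower/green, house 2 = country/tulip/blue, house 3 = disco/rose/white.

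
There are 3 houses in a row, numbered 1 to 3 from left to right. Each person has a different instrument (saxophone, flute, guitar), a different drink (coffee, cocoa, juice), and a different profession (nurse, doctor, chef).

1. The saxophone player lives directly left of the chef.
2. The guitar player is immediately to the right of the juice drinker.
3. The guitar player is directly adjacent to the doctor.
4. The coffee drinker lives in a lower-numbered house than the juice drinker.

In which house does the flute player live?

1

From clue 4, the coffee drinker must be in house 1.
By clue 4, the juice drinker is in house 2.
House 3 drink: only cocoa fits.
Clue 2: the guitar player is in house 3.
By clue 3, the doctor is in house 2.
The only profession still possible for house 1 is nurse.
That leaves chef as the profession for house 3.
Clue 1 places the saxophone player in house 2.
House 1 instrument: only flute fits.
So: house 1 = flute/coffee/nurse, house 2 = saxophone/juice/doctor, house 3 = guitar/cocoa/chef.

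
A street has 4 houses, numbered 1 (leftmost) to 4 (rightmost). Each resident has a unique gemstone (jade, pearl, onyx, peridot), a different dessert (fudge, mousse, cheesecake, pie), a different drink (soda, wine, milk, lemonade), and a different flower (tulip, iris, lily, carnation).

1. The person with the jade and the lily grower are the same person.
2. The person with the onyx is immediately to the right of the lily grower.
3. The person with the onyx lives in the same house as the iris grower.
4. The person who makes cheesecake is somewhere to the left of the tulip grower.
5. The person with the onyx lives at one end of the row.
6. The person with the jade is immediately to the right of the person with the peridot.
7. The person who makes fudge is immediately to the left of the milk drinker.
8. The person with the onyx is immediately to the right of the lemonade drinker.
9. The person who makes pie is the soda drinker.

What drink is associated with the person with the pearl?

wine

Clue 5: the person with the onyx is in house 4.
Clue 8 places the lemonade drinker in house 3.
Clue 2 places the lily grower in house 3.
By clue 3, the iris grower is in house 4.
So house 1 gets carnation for flower.
So house 2 gets tulip for flower.
The person with the jade is in house 3 (clue 1).
Clue 4: the person who makes cheesecake is in house 1.
The person with the peridot is in house 2 (clue 6).
House 1's gemstone must be pearl (nothing else left).
The milk drinker is in house 4 (clue 7).
That leaves fudge as the dessert for house 3.
House 1 drink: only wine fits.
House 2 drink: only soda fits.
The person who makes pie is in house 2 (clue 9).
House 4's dessert must be mousse (nothing else left).
So: house 1 = pearl/cheesecake/wine/carnation, house 2 = peridot/pie/soda/tulip, house 3 = jade/fudge/lemonade/lily, house 4 = onyx/mousse/milk/iris.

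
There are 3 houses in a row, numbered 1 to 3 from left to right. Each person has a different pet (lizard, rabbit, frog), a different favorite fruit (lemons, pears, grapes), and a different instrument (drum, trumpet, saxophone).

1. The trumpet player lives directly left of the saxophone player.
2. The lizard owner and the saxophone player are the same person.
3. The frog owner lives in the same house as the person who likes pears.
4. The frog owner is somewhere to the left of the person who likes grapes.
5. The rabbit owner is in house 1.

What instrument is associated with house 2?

trumpet

Clue 5 places the rabbit owner in house 1.
House 2's pet must be frog (nothing else left).
So house 3 gets lizard for pet.
By clue 2, the saxophone player is in house 3.
Clue 3 places the person who likes pears in house 2.
The person who likes grapes is in house 3 (clue 4).
House 1's favorite fruit must be lemons (nothing else left).
By clue 1, the trumpet player is in house 2.
That leaves drum as the instrument for house 1.
So: house 1 = rabbit/lemons/drum, house 2 = frog/pears/trumpet, house 3 = lizard/grapes/saxophone.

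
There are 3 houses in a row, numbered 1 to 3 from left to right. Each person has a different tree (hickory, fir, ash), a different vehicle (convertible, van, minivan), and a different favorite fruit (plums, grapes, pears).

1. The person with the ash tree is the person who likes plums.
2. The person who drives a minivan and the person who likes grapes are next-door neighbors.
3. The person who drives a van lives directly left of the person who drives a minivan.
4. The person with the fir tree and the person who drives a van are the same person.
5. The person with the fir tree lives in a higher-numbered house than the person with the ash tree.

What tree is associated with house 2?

fir

Clue 5 places the person with the fir tree in house 2.
The person with the ash tree is in house 1 (clue 5).
House 3's tree must be hickory (nothing else left).
Clue 1 places the person who likes plums in house 1.
Clue 4 places the person who drives a van in house 2.
House 1's vehicle must be convertible (nothing else left).
So house 3 gets minivan for vehicle.
By clue 2, the person who likes grapes is in house 2.
So house 3 gets pears for favorite fruit.
So: house 1 = ash/convertible/plums, house 2 = fir/van/grapes, house 3 = hickory/minivan/pears.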